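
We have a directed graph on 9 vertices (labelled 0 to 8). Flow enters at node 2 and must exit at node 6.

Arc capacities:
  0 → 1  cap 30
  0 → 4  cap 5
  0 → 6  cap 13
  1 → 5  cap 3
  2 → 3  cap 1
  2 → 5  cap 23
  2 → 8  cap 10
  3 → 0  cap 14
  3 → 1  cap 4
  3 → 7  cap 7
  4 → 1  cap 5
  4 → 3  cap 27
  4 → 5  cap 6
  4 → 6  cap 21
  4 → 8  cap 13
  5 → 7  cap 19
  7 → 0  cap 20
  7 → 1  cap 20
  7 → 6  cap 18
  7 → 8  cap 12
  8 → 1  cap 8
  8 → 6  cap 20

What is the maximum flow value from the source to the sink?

augment #1: 2→8→6 bottleneck 10, total now 10
augment #2: 2→3→0→6 bottleneck 1, total now 11
augment #3: 2→5→7→6 bottleneck 18, total now 29
augment #4: 2→5→7→0→6 bottleneck 1, total now 30

Maximum flow value: 30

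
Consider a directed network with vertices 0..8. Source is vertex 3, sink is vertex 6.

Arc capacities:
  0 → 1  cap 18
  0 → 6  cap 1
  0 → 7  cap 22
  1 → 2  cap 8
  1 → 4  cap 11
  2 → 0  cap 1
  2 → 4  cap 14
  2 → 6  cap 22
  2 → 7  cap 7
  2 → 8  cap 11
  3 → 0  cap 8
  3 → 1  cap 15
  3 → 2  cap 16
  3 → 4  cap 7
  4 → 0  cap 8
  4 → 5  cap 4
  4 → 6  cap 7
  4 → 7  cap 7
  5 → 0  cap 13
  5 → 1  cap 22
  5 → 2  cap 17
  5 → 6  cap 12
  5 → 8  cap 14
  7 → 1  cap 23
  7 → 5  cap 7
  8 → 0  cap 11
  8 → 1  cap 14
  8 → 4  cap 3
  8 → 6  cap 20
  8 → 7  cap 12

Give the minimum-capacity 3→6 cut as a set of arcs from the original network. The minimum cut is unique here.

augment #1: 3→0→6 push 1
augment #2: 3→2→6 push 16
augment #3: 3→4→6 push 7
augment #4: 3→1→2→6 push 6
augment #5: 3→0→7→5→6 push 7
augment #6: 3→1→2→8→6 push 2
augment #7: 3→1→4→5→6 push 4
max flow = 43; residual-reachable set from 3 gives S-side
cut edges (S→T): {(0,6), (1,2), (3,2), (4,5), (4,6), (7,5)} total cap 43

Min-cut arcs: {(0,6), (1,2), (3,2), (4,5), (4,6), (7,5)} (total capacity 43)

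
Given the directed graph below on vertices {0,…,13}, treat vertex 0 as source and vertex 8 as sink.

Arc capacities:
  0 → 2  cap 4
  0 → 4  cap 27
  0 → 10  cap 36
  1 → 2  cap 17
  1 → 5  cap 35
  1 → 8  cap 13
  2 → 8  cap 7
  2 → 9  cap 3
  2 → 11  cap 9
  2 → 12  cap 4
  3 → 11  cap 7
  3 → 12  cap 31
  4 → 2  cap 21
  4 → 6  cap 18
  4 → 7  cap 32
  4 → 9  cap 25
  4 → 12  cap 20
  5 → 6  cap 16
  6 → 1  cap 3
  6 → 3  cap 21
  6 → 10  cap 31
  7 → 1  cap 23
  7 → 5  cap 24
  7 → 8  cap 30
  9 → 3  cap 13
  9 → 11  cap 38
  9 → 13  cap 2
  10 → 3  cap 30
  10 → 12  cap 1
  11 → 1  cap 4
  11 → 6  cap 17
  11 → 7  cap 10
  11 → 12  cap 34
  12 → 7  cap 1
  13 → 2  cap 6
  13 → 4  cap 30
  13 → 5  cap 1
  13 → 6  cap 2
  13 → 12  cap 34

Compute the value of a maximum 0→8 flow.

Maximum flow value: 39

augment #1: 0→2→8 bottleneck 4, total now 4
augment #2: 0→4→2→8 bottleneck 3, total now 7
augment #3: 0→4→7→8 bottleneck 24, total now 31
augment #4: 0→10→12→7→8 bottleneck 1, total now 32
augment #5: 0→10→3→11→1→8 bottleneck 4, total now 36
augment #6: 0→10→3→11→7→8 bottleneck 3, total now 39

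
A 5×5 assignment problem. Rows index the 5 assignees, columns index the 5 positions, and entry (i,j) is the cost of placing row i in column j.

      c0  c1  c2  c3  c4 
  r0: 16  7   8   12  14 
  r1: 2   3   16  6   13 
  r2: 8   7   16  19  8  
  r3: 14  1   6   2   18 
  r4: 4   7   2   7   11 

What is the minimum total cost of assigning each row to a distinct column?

optimal assignment: row0→col1 (cost 7), row1→col0 (cost 2), row2→col4 (cost 8), row3→col3 (cost 2), row4→col2 (cost 2)
total = 7 + 2 + 8 + 2 + 2 = 21

Minimum assignment cost: 21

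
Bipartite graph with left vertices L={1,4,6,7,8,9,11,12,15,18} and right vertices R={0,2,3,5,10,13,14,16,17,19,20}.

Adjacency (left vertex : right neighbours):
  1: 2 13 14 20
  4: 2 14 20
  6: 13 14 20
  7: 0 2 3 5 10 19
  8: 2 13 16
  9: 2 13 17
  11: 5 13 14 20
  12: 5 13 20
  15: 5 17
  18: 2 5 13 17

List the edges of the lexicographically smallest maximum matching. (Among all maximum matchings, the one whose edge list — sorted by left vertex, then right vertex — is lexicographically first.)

Lex-smallest maximum matching: {(1,2), (4,14), (6,13), (7,0), (8,16), (9,17), (11,5), (12,20)}

|M| = 8 (so the lex-smallest maximum matching has 8 edges)
process left vertices in ascending order; for each, take the smallest-labelled available neighbour that still permits 8 edges overall, or leave it unmatched if none does
lex-smallest matching: {1-2, 4-14, 6-13, 7-0, 8-16, 9-17, 11-5, 12-20}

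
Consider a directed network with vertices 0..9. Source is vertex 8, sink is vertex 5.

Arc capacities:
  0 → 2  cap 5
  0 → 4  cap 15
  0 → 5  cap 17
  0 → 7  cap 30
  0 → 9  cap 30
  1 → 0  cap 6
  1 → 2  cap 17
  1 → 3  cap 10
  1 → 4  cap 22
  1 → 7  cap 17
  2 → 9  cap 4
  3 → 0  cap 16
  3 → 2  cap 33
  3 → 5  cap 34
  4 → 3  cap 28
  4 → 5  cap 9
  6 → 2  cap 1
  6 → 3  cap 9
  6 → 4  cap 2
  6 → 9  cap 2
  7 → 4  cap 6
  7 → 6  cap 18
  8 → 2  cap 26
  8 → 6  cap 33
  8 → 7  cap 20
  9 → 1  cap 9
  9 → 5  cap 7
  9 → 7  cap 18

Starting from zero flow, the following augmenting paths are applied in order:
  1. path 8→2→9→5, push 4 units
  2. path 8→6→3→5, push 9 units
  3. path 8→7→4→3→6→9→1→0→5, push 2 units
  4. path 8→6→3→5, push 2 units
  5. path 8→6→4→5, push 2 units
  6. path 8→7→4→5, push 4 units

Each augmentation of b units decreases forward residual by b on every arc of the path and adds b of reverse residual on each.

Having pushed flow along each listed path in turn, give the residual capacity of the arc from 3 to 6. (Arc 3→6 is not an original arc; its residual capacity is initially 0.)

Residual capacity of (3,6): 9

after path 1 (8→2→9→5, push 4): res(3,6)=0
after path 2 (8→6→3→5, push 9): res(3,6)=9
after path 3 (8→7→4→3→6→9→1→0→5, push 2): res(3,6)=7
after path 4 (8→6→3→5, push 2): res(3,6)=9
after path 5 (8→6→4→5, push 2): res(3,6)=9
after path 6 (8→7→4→5, push 4): res(3,6)=9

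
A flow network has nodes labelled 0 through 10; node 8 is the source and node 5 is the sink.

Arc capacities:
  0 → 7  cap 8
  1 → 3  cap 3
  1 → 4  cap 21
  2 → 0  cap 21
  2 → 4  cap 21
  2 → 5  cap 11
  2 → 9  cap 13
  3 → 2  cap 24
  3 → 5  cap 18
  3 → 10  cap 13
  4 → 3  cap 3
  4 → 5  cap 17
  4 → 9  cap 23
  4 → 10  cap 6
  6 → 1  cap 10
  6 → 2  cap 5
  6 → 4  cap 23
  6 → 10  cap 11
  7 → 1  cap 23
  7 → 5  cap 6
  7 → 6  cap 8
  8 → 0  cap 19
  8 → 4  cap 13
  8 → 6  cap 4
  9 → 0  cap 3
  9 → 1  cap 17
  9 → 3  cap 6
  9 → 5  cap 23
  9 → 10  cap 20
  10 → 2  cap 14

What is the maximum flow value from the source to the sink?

Maximum flow value: 25

augment #1: 8→4→5 bottleneck 13, total now 13
augment #2: 8→0→7→5 bottleneck 6, total now 19
augment #3: 8→6→2→5 bottleneck 4, total now 23
augment #4: 8→0→7→1→3→5 bottleneck 2, total now 25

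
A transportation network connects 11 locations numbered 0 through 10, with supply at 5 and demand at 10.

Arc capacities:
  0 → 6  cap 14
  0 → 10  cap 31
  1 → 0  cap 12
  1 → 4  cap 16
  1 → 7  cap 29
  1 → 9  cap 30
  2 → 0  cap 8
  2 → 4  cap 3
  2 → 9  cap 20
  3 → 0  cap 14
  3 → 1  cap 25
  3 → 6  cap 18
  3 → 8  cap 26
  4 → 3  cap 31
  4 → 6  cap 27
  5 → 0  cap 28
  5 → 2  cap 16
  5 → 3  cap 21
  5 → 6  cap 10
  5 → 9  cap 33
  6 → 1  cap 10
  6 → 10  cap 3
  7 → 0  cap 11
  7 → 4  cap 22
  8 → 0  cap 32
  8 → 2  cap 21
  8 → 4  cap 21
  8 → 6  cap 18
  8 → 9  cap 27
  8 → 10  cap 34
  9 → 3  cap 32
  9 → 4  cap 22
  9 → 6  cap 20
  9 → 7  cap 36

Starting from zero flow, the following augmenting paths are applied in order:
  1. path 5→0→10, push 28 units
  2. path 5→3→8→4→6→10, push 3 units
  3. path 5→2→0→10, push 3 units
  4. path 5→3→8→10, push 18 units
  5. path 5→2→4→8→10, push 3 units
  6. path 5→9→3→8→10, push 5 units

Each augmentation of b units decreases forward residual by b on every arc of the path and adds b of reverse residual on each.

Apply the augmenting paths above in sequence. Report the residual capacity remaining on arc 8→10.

after path 1 (5→0→10, push 28): res(8,10)=34
after path 2 (5→3→8→4→6→10, push 3): res(8,10)=34
after path 3 (5→2→0→10, push 3): res(8,10)=34
after path 4 (5→3→8→10, push 18): res(8,10)=16
after path 5 (5→2→4→8→10, push 3): res(8,10)=13
after path 6 (5→9→3→8→10, push 5): res(8,10)=8

Residual capacity of (8,10): 8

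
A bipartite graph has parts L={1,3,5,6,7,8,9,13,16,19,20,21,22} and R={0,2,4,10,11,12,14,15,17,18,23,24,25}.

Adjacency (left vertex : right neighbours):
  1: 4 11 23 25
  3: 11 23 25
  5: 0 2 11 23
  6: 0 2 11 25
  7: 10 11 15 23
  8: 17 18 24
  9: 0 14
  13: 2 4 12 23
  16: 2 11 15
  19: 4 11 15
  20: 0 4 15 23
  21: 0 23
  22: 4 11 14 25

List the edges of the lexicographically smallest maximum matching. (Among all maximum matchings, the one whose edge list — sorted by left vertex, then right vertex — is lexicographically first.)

|M| = 11 (so the lex-smallest maximum matching has 11 edges)
process left vertices in ascending order; for each, take the smallest-labelled available neighbour that still permits 11 edges overall, or leave it unmatched if none does
lex-smallest matching: {1-4, 3-11, 5-0, 6-2, 7-10, 8-17, 9-14, 13-12, 16-15, 20-23, 22-25}

Lex-smallest maximum matching: {(1,4), (3,11), (5,0), (6,2), (7,10), (8,17), (9,14), (13,12), (16,15), (20,23), (22,25)}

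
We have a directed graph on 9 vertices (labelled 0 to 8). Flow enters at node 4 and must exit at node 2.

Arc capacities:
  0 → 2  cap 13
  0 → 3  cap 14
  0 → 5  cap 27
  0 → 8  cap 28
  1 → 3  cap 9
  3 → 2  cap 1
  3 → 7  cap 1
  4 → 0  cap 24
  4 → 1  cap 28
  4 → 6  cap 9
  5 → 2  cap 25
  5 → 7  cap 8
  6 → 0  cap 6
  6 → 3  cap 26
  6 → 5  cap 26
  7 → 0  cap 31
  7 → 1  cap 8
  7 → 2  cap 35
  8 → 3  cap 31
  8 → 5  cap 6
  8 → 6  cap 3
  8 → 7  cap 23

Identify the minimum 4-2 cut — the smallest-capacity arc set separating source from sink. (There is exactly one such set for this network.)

augment #1: 4→0→2 push 13
augment #2: 4→0→3→2 push 1
augment #3: 4→0→5→2 push 10
augment #4: 4→6→5→2 push 9
augment #5: 4→1→3→7→2 push 1
augment #6: 4→1→3→0→5→2 push 1
max flow = 35; residual-reachable set from 4 gives S-side
cut edges (S→T): {(3,2), (3,7), (4,0), (4,6)} total cap 35

Min-cut arcs: {(3,2), (3,7), (4,0), (4,6)} (total capacity 35)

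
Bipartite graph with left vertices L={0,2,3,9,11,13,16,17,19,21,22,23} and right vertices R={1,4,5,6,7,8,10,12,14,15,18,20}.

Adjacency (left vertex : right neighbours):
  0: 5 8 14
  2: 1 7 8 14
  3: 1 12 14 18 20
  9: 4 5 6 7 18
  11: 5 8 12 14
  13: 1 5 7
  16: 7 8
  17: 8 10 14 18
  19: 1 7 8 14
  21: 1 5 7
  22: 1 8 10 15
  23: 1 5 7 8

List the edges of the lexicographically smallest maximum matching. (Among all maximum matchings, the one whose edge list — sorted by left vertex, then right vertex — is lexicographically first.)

Lex-smallest maximum matching: {(0,5), (2,1), (3,18), (9,4), (11,12), (13,7), (16,8), (17,10), (19,14), (22,15)}

|M| = 10 (so the lex-smallest maximum matching has 10 edges)
process left vertices in ascending order; for each, take the smallest-labelled available neighbour that still permits 10 edges overall, or leave it unmatched if none does
lex-smallest matching: {0-5, 2-1, 3-18, 9-4, 11-12, 13-7, 16-8, 17-10, 19-14, 22-15}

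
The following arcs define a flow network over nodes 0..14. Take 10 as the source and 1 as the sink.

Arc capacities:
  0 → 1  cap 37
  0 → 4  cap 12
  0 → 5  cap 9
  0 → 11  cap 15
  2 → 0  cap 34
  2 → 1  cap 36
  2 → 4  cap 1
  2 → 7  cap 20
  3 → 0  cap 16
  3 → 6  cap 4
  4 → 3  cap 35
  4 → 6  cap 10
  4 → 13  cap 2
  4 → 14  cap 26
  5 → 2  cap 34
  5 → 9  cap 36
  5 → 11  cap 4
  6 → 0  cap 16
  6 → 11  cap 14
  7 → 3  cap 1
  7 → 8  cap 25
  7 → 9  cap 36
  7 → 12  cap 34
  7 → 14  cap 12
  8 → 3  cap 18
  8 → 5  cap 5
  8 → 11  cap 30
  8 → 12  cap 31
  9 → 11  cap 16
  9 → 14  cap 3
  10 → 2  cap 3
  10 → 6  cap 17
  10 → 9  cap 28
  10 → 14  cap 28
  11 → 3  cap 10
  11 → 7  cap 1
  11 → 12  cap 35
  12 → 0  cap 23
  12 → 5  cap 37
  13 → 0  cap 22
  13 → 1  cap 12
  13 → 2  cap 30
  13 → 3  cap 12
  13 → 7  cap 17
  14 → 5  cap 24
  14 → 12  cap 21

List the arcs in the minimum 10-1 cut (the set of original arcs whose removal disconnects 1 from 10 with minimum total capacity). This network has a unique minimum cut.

augment #1: 10→2→1 push 3
augment #2: 10→6→0→1 push 16
augment #3: 10→14→5→2→1 push 24
augment #4: 10→14→12→0→1 push 4
augment #5: 10→6→11→3→0→1 push 1
augment #6: 10→9→11→3→0→1 push 9
augment #7: 10→9→11→12→0→1 push 7
augment #8: 10→9→14→12→5→2→1 push 3
max flow = 67; residual-reachable set from 10 gives S-side
cut edges (S→T): {(9,11), (9,14), (10,2), (10,6), (10,14)} total cap 67

Min-cut arcs: {(9,11), (9,14), (10,2), (10,6), (10,14)} (total capacity 67)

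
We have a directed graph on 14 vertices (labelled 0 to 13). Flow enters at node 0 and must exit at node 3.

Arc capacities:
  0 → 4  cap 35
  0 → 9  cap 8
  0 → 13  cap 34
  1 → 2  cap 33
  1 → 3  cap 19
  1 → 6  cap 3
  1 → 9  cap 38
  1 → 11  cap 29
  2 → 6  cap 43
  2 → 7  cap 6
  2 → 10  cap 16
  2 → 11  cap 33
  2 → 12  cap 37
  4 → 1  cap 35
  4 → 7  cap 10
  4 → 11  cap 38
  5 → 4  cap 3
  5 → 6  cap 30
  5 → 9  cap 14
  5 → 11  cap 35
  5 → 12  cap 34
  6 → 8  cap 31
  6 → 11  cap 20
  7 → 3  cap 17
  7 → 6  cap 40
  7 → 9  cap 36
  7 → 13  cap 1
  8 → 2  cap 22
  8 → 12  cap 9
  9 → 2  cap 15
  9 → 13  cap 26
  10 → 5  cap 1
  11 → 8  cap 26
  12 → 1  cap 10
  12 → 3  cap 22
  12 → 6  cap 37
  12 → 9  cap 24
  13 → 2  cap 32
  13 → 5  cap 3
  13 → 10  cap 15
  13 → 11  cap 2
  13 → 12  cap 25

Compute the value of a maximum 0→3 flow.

augment #1: 0→4→1→3 bottleneck 19, total now 19
augment #2: 0→4→7→3 bottleneck 10, total now 29
augment #3: 0→13→12→3 bottleneck 22, total now 51
augment #4: 0→9→2→7→3 bottleneck 6, total now 57

Maximum flow value: 57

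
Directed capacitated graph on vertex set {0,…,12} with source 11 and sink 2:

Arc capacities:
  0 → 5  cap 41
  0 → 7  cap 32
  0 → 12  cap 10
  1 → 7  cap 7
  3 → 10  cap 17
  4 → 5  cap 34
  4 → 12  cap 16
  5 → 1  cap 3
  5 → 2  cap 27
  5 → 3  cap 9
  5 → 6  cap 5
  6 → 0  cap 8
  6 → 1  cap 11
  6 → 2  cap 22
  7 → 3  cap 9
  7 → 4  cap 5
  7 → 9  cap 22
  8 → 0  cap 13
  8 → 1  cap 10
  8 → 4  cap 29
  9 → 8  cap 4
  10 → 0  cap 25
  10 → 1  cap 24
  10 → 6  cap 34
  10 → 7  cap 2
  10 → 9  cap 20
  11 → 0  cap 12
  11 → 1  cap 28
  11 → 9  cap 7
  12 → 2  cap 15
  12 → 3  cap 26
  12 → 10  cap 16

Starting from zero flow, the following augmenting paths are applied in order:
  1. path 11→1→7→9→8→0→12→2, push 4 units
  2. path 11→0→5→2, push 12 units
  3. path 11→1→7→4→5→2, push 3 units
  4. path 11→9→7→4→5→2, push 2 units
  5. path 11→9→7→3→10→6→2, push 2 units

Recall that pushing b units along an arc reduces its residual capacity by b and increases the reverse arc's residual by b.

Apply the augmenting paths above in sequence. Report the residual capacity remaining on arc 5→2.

Residual capacity of (5,2): 10

after path 1 (11→1→7→9→8→0→12→2, push 4): res(5,2)=27
after path 2 (11→0→5→2, push 12): res(5,2)=15
after path 3 (11→1→7→4→5→2, push 3): res(5,2)=12
after path 4 (11→9→7→4→5→2, push 2): res(5,2)=10
after path 5 (11→9→7→3→10→6→2, push 2): res(5,2)=10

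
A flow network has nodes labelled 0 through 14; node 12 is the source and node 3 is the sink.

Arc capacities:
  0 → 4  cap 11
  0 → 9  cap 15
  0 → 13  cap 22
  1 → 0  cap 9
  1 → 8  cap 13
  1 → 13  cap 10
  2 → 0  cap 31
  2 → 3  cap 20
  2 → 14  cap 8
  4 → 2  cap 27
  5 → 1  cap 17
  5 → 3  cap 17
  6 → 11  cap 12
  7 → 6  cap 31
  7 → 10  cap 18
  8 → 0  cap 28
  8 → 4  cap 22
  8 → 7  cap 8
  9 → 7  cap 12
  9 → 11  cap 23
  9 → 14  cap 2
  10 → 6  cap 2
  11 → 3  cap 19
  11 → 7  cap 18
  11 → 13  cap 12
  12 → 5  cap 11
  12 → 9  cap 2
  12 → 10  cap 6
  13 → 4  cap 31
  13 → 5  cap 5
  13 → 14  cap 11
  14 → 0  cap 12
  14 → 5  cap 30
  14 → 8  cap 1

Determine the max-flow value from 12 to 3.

Maximum flow value: 15

augment #1: 12→5→3 bottleneck 11, total now 11
augment #2: 12→9→11→3 bottleneck 2, total now 13
augment #3: 12→10→6→11→3 bottleneck 2, total now 15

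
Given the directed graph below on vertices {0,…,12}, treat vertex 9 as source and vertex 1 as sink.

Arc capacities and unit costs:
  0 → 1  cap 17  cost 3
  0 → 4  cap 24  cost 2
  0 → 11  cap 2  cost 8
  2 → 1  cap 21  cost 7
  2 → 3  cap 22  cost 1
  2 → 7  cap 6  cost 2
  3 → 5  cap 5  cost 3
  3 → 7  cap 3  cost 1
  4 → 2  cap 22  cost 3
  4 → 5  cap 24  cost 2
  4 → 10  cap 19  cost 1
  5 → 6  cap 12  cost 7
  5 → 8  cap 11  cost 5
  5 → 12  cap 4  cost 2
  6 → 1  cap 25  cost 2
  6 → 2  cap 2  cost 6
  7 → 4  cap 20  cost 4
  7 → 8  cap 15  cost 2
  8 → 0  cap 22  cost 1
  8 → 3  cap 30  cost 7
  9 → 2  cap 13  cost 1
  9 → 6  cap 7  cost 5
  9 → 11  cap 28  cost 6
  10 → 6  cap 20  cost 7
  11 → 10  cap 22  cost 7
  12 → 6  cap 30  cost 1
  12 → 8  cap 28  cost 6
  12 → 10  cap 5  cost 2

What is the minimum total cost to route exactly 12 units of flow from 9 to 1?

Minimum cost for 12 units: 89

shortest-cost path #1: 9→6→1 push 7 @ unit cost 7 (adds 49)
shortest-cost path #2: 9→2→1 push 5 @ unit cost 8 (adds 40)
total cost = 89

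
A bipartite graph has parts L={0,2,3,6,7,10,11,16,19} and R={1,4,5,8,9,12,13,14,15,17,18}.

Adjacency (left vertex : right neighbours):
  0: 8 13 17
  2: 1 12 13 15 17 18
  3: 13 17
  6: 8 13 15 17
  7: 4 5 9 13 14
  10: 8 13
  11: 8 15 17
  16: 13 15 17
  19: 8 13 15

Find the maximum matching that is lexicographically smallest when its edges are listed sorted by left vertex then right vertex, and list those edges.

Lex-smallest maximum matching: {(0,8), (2,1), (3,13), (6,15), (7,4), (11,17)}

|M| = 6 (so the lex-smallest maximum matching has 6 edges)
process left vertices in ascending order; for each, take the smallest-labelled available neighbour that still permits 6 edges overall, or leave it unmatched if none does
lex-smallest matching: {0-8, 2-1, 3-13, 6-15, 7-4, 11-17}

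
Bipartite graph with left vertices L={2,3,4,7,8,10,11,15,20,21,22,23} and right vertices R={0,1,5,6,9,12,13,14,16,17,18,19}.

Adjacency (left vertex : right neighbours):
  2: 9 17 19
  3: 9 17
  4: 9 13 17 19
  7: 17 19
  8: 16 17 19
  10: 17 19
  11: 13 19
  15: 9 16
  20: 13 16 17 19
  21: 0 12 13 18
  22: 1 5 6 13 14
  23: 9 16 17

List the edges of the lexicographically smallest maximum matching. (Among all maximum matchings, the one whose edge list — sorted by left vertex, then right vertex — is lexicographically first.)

Lex-smallest maximum matching: {(2,9), (3,17), (4,13), (7,19), (8,16), (21,0), (22,1)}

|M| = 7 (so the lex-smallest maximum matching has 7 edges)
process left vertices in ascending order; for each, take the smallest-labelled available neighbour that still permits 7 edges overall, or leave it unmatched if none does
lex-smallest matching: {2-9, 3-17, 4-13, 7-19, 8-16, 21-0, 22-1}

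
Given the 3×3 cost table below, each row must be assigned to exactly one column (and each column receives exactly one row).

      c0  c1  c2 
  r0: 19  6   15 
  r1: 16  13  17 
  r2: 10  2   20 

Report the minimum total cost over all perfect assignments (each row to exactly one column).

Minimum assignment cost: 33

one of 2 optimal assignments: row0→col1 (cost 6), row1→col2 (cost 17), row2→col0 (cost 10)
total = 6 + 17 + 10 = 33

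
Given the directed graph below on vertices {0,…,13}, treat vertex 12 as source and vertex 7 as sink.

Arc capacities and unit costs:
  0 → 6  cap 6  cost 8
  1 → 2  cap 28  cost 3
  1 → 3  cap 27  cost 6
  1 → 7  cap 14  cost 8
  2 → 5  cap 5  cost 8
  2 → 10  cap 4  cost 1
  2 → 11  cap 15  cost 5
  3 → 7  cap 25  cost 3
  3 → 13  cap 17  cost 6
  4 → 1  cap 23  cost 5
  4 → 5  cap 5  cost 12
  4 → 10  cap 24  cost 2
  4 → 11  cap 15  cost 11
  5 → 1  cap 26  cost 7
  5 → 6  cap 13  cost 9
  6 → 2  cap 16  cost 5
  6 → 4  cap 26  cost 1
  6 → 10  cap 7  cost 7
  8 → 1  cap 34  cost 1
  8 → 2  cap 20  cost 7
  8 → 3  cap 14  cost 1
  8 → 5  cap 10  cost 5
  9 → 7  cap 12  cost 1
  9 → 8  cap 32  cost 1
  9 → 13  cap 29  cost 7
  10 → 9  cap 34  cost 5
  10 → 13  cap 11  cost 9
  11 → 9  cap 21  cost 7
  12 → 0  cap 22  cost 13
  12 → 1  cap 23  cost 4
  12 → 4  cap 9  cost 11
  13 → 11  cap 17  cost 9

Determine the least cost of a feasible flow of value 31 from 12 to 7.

Minimum cost for 31 units: 437

shortest-cost path #1: 12→1→7 push 14 @ unit cost 12 (adds 168)
shortest-cost path #2: 12→1→3→7 push 9 @ unit cost 13 (adds 117)
shortest-cost path #3: 12→4→10→9→7 push 8 @ unit cost 19 (adds 152)
total cost = 437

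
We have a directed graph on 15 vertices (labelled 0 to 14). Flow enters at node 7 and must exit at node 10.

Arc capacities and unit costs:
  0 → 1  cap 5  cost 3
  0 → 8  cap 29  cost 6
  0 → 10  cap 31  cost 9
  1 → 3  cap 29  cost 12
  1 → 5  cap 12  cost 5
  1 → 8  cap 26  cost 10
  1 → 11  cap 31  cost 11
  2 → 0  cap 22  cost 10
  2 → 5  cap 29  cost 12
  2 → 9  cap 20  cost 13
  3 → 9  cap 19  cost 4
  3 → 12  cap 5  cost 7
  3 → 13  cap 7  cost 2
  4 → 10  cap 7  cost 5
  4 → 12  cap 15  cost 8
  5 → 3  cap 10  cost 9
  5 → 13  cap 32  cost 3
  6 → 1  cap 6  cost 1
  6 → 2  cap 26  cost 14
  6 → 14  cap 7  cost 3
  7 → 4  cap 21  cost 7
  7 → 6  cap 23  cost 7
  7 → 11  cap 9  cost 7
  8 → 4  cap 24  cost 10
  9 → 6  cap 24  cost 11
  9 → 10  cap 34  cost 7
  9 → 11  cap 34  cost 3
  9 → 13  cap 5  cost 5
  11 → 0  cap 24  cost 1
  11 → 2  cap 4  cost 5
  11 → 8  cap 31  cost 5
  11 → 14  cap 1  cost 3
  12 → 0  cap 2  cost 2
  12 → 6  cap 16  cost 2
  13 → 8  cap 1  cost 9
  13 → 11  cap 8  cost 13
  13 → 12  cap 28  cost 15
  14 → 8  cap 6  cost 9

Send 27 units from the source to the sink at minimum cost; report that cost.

Minimum cost for 27 units: 583

shortest-cost path #1: 7→4→10 push 7 @ unit cost 12 (adds 84)
shortest-cost path #2: 7→11→0→10 push 9 @ unit cost 17 (adds 153)
shortest-cost path #3: 7→4→12→0→10 push 2 @ unit cost 26 (adds 52)
shortest-cost path #4: 7→6→1→11→0→10 push 6 @ unit cost 29 (adds 174)
shortest-cost path #5: 7→6→2→0→10 push 3 @ unit cost 40 (adds 120)
total cost = 583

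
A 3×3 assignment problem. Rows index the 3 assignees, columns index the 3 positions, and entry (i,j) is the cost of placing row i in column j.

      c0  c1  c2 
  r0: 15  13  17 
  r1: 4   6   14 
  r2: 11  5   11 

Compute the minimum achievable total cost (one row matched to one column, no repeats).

Minimum assignment cost: 26

optimal assignment: row0→col2 (cost 17), row1→col0 (cost 4), row2→col1 (cost 5)
total = 17 + 4 + 5 = 26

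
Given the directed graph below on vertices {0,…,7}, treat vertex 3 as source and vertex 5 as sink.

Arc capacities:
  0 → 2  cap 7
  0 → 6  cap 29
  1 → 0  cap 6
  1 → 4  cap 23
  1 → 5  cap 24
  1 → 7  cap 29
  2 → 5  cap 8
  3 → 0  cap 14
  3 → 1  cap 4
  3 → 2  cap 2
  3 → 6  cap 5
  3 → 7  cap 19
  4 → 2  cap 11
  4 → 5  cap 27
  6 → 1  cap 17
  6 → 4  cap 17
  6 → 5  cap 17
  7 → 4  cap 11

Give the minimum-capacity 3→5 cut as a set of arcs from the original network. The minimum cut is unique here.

Min-cut arcs: {(3,0), (3,1), (3,2), (3,6), (7,4)} (total capacity 36)

augment #1: 3→1→5 push 4
augment #2: 3→2→5 push 2
augment #3: 3→6→5 push 5
augment #4: 3→0→2→5 push 6
augment #5: 3→0→6→5 push 8
augment #6: 3→7→4→5 push 11
max flow = 36; residual-reachable set from 3 gives S-side
cut edges (S→T): {(3,0), (3,1), (3,2), (3,6), (7,4)} total cap 36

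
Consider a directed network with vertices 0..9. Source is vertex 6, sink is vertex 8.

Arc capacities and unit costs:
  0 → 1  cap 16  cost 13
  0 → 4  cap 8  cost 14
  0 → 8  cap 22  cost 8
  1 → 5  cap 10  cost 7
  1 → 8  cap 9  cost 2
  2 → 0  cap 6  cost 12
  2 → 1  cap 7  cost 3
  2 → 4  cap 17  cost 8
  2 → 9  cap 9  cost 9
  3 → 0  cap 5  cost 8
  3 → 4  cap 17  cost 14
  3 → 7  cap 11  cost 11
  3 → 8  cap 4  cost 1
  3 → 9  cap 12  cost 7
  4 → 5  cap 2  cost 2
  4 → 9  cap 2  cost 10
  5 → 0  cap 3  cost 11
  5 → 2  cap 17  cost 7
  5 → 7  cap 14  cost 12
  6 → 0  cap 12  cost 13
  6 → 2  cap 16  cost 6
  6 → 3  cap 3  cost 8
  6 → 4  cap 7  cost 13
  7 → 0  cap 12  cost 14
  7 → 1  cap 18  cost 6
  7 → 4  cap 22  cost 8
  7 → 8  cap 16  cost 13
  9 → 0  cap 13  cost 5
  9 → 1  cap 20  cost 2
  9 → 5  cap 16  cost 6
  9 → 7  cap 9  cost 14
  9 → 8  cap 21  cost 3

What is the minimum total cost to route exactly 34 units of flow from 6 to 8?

Minimum cost for 34 units: 604

shortest-cost path #1: 6→3→8 push 3 @ unit cost 9 (adds 27)
shortest-cost path #2: 6→2→1→8 push 7 @ unit cost 11 (adds 77)
shortest-cost path #3: 6→2→9→8 push 9 @ unit cost 18 (adds 162)
shortest-cost path #4: 6→0→8 push 12 @ unit cost 21 (adds 252)
shortest-cost path #5: 6→4→9→8 push 2 @ unit cost 26 (adds 52)
shortest-cost path #6: 6→4→5→0→8 push 1 @ unit cost 34 (adds 34)
total cost = 604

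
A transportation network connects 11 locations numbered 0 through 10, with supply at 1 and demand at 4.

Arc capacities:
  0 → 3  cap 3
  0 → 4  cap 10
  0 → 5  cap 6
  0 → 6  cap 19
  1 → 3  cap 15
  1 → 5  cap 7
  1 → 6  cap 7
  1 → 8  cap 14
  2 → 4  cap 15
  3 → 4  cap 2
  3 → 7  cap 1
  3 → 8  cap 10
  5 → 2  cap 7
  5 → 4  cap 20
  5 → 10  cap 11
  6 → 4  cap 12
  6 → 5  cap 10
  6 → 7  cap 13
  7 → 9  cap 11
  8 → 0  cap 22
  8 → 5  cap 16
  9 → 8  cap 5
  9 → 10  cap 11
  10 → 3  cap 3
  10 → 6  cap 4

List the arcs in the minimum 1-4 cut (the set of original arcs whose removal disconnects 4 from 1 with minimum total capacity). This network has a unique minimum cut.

augment #1: 1→3→4 push 2
augment #2: 1→5→4 push 7
augment #3: 1→6→4 push 7
augment #4: 1→8→0→4 push 10
augment #5: 1→8→5→4 push 4
augment #6: 1→3→8→5→4 push 9
augment #7: 1→3→8→0→6→4 push 1
augment #8: 1→3→7→9→10→6→4 push 1
max flow = 41; residual-reachable set from 1 gives S-side
cut edges (S→T): {(1,5), (1,6), (1,8), (3,4), (3,7), (3,8)} total cap 41

Min-cut arcs: {(1,5), (1,6), (1,8), (3,4), (3,7), (3,8)} (total capacity 41)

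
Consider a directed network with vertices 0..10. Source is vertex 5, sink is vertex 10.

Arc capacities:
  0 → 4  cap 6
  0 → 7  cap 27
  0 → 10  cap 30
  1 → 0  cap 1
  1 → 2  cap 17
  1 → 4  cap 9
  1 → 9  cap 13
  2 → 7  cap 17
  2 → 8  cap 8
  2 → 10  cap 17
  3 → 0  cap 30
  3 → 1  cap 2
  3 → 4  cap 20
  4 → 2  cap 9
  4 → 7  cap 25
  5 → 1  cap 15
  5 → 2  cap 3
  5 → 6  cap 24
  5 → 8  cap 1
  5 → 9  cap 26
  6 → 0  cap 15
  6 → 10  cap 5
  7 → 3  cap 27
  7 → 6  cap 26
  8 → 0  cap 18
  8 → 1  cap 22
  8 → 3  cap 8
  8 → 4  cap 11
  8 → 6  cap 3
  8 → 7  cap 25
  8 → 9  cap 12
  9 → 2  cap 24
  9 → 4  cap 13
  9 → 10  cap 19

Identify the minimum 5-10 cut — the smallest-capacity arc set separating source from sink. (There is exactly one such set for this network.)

augment #1: 5→2→10 push 3
augment #2: 5→6→10 push 5
augment #3: 5→9→10 push 19
augment #4: 5→1→0→10 push 1
augment #5: 5→1→2→10 push 14
augment #6: 5→6→0→10 push 15
augment #7: 5→8→0→10 push 1
augment #8: 5→9→2→8→0→10 push 7
max flow = 65; residual-reachable set from 5 gives S-side
cut edges (S→T): {(5,1), (5,2), (5,8), (5,9), (6,0), (6,10)} total cap 65

Min-cut arcs: {(5,1), (5,2), (5,8), (5,9), (6,0), (6,10)} (total capacity 65)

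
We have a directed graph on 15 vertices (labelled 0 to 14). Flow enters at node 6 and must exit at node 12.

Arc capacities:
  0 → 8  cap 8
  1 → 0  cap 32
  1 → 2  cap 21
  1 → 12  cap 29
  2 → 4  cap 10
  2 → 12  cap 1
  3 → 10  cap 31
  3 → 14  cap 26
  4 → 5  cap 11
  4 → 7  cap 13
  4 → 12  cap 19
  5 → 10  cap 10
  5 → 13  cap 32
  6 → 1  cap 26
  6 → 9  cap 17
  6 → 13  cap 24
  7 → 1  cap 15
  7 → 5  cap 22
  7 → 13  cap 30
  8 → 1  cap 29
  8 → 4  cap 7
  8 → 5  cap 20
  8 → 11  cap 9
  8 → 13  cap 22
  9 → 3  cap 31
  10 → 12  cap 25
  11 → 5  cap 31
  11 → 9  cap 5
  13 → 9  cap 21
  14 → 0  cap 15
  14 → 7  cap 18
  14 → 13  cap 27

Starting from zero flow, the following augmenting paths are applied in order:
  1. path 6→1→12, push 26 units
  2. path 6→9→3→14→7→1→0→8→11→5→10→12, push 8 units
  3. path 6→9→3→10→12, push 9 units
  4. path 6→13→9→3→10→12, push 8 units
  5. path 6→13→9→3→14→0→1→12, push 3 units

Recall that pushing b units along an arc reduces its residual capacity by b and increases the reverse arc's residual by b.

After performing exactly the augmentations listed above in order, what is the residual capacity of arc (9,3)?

after path 1 (6→1→12, push 26): res(9,3)=31
after path 2 (6→9→3→14→7→1→0→8→11→5→10→12, push 8): res(9,3)=23
after path 3 (6→9→3→10→12, push 9): res(9,3)=14
after path 4 (6→13→9→3→10→12, push 8): res(9,3)=6
after path 5 (6→13→9→3→14→0→1→12, push 3): res(9,3)=3

Residual capacity of (9,3): 3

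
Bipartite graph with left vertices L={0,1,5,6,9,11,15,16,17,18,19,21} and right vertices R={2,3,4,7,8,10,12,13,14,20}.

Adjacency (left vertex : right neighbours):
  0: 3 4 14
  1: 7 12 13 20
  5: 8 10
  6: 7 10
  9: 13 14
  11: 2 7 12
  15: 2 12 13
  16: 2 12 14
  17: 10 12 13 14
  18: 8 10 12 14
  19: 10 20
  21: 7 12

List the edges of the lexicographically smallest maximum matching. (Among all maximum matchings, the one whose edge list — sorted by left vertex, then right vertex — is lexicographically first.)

Lex-smallest maximum matching: {(0,3), (1,7), (5,8), (6,10), (9,13), (11,2), (15,12), (16,14), (19,20)}

|M| = 9 (so the lex-smallest maximum matching has 9 edges)
process left vertices in ascending order; for each, take the smallest-labelled available neighbour that still permits 9 edges overall, or leave it unmatched if none does
lex-smallest matching: {0-3, 1-7, 5-8, 6-10, 9-13, 11-2, 15-12, 16-14, 19-20}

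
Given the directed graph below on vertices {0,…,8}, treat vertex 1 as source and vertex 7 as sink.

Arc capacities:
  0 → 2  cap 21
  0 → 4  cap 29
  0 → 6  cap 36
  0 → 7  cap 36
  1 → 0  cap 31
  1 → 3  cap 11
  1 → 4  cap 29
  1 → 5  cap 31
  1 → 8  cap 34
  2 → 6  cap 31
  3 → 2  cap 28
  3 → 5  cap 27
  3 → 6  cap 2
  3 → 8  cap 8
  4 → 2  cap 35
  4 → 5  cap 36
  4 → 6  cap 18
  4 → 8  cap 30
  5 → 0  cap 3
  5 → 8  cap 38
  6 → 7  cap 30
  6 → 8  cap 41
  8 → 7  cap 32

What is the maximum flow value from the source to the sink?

augment #1: 1→0→7 bottleneck 31, total now 31
augment #2: 1→8→7 bottleneck 32, total now 63
augment #3: 1→3→6→7 bottleneck 2, total now 65
augment #4: 1→4→6→7 bottleneck 18, total now 83
augment #5: 1→5→0→7 bottleneck 3, total now 86
augment #6: 1→3→2→6→7 bottleneck 9, total now 95
augment #7: 1→4→2→6→7 bottleneck 1, total now 96

Maximum flow value: 96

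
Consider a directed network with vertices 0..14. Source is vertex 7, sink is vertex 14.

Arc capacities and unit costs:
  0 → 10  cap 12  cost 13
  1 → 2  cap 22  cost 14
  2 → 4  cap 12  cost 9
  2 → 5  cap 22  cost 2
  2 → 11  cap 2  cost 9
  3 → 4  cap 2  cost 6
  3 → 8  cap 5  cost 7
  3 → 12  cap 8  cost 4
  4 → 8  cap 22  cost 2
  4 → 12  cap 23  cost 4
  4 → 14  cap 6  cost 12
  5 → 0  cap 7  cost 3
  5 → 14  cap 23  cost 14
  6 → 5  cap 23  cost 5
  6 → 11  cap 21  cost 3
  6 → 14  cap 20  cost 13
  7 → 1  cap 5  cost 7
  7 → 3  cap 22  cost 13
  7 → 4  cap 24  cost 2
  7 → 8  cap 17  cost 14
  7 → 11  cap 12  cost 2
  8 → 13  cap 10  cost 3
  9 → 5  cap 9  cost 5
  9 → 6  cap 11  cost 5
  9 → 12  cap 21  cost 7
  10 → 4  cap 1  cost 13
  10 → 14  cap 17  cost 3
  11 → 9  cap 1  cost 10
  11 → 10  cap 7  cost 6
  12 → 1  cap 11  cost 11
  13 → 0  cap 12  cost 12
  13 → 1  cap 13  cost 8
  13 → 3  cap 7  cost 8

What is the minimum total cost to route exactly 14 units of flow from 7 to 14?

Minimum cost for 14 units: 191

shortest-cost path #1: 7→11→10→14 push 7 @ unit cost 11 (adds 77)
shortest-cost path #2: 7→4→14 push 6 @ unit cost 14 (adds 84)
shortest-cost path #3: 7→11→9→6→14 push 1 @ unit cost 30 (adds 30)
total cost = 191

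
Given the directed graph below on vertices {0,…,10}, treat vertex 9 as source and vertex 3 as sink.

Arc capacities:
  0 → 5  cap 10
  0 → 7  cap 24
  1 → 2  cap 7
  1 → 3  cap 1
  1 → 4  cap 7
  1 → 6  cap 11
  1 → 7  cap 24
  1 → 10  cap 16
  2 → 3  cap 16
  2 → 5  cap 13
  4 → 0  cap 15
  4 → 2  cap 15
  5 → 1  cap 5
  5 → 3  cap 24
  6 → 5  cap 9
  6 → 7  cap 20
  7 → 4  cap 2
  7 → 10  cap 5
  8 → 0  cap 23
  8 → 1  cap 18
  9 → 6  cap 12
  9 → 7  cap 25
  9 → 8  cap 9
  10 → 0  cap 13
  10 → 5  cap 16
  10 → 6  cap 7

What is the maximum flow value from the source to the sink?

augment #1: 9→6→5→3 bottleneck 9, total now 9
augment #2: 9→8→1→3 bottleneck 1, total now 10
augment #3: 9→7→4→2→3 bottleneck 2, total now 12
augment #4: 9→7→10→5→3 bottleneck 5, total now 17
augment #5: 9→8→0→5→3 bottleneck 8, total now 25

Maximum flow value: 25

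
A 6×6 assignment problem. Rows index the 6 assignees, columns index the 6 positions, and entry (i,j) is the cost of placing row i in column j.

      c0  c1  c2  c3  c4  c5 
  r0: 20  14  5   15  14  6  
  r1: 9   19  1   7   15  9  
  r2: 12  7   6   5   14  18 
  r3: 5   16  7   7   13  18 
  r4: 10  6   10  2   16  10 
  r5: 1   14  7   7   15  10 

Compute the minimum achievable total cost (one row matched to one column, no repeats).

Minimum assignment cost: 30

optimal assignment: row0→col5 (cost 6), row1→col2 (cost 1), row2→col1 (cost 7), row3→col4 (cost 13), row4→col3 (cost 2), row5→col0 (cost 1)
total = 6 + 1 + 7 + 13 + 2 + 1 = 30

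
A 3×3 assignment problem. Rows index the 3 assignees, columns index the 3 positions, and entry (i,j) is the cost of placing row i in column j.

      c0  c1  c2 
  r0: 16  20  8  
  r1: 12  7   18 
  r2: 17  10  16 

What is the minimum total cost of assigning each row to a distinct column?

Minimum assignment cost: 30

optimal assignment: row0→col2 (cost 8), row1→col0 (cost 12), row2→col1 (cost 10)
total = 8 + 12 + 10 = 30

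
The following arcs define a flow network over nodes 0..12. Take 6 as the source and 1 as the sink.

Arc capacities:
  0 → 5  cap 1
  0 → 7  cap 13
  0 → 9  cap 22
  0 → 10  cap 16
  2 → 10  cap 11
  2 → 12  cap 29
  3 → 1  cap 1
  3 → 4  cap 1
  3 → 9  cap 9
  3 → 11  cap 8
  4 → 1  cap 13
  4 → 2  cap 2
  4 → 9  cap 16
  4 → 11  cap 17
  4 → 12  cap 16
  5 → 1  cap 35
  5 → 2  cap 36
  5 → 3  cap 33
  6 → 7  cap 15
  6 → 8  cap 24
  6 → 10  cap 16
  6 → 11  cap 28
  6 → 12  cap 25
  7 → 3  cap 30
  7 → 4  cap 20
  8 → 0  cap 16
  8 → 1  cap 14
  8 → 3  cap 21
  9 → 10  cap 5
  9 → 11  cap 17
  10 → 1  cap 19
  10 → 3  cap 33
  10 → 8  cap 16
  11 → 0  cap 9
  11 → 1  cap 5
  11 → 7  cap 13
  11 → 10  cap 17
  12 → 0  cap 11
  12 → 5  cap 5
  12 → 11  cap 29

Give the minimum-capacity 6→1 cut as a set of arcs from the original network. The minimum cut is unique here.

Min-cut arcs: {(0,5), (3,1), (4,1), (8,1), (10,1), (11,1), (12,5)} (total capacity 58)

augment #1: 6→8→1 push 14
augment #2: 6→10→1 push 16
augment #3: 6→11→1 push 5
augment #4: 6→7→3→1 push 1
augment #5: 6→7→4→1 push 13
augment #6: 6→11→10→1 push 3
augment #7: 6→12→5→1 push 5
augment #8: 6→8→0→5→1 push 1
max flow = 58; residual-reachable set from 6 gives S-side
cut edges (S→T): {(0,5), (3,1), (4,1), (8,1), (10,1), (11,1), (12,5)} total cap 58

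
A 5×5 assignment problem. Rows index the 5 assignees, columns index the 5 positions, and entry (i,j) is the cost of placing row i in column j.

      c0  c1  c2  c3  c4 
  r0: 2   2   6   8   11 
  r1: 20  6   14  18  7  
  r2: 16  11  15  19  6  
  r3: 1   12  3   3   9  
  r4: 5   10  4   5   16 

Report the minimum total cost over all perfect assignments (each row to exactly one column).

optimal assignment: row0→col0 (cost 2), row1→col1 (cost 6), row2→col4 (cost 6), row3→col3 (cost 3), row4→col2 (cost 4)
total = 2 + 6 + 6 + 3 + 4 = 21

Minimum assignment cost: 21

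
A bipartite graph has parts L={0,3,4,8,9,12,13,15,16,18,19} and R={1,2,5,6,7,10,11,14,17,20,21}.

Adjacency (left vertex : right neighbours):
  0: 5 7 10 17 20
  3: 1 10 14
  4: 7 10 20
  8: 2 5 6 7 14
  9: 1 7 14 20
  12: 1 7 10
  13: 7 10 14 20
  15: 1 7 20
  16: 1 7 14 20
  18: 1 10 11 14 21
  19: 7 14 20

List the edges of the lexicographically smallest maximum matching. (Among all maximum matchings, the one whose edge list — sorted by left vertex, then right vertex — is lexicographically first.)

|M| = 8 (so the lex-smallest maximum matching has 8 edges)
process left vertices in ascending order; for each, take the smallest-labelled available neighbour that still permits 8 edges overall, or leave it unmatched if none does
lex-smallest matching: {0-5, 3-1, 4-7, 8-2, 9-14, 12-10, 13-20, 18-11}

Lex-smallest maximum matching: {(0,5), (3,1), (4,7), (8,2), (9,14), (12,10), (13,20), (18,11)}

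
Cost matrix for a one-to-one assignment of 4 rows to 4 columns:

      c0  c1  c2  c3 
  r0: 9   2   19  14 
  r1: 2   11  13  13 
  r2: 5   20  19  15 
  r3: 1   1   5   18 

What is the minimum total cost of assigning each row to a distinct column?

optimal assignment: row0→col1 (cost 2), row1→col0 (cost 2), row2→col3 (cost 15), row3→col2 (cost 5)
total = 2 + 2 + 15 + 5 = 24

Minimum assignment cost: 24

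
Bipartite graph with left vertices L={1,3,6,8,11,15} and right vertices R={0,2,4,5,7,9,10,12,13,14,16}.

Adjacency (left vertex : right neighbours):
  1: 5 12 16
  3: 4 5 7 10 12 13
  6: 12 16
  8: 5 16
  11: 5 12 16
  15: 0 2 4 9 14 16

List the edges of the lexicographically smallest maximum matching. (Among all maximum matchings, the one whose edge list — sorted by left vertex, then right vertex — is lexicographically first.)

|M| = 5 (so the lex-smallest maximum matching has 5 edges)
process left vertices in ascending order; for each, take the smallest-labelled available neighbour that still permits 5 edges overall, or leave it unmatched if none does
lex-smallest matching: {1-5, 3-4, 6-12, 8-16, 15-0}

Lex-smallest maximum matching: {(1,5), (3,4), (6,12), (8,16), (15,0)}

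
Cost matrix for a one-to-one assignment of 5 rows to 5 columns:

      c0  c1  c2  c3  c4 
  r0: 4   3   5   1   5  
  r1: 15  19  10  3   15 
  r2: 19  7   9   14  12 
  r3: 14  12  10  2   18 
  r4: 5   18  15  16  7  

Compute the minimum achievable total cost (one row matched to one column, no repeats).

optimal assignment: row0→col4 (cost 5), row1→col2 (cost 10), row2→col1 (cost 7), row3→col3 (cost 2), row4→col0 (cost 5)
total = 5 + 10 + 7 + 2 + 5 = 29

Minimum assignment cost: 29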